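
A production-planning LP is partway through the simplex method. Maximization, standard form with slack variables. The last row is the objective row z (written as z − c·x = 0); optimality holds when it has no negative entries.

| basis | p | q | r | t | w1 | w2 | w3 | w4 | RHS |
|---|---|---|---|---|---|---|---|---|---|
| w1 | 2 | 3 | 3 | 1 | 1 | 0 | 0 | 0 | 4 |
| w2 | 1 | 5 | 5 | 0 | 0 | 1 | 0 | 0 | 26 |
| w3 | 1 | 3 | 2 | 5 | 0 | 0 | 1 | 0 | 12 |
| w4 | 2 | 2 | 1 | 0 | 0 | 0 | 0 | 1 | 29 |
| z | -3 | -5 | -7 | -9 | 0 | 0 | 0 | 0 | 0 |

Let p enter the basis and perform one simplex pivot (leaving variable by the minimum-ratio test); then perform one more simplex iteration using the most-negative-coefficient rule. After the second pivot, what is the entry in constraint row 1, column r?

13/9

Ratio test on column p — row 1: 4/2 = 2; row 2: 26/1 = 26; row 3: 12/1 = 12; row 4: 29/2 = 29/2. Minimum is 2 at row 1 (w1 leaves); pivot element 2.
Divide row 1 by 2; eliminate column p from the other rows.
Second iteration: most negative z-row entry is -15/2 in column t, so t enters.
Ratio test on column t — row 1: 2/(1/2) = 4; row 2: entry -1/2 ≤ 0; row 3: 10/(9/2) = 20/9; row 4: entry -1 ≤ 0. Minimum is 20/9 at row 3 (w3 leaves); pivot element 9/2.
Divide row 3 by 9/2; eliminate column t from the other rows.
After both pivots, the entry at constraint row 1, column r is 13/9.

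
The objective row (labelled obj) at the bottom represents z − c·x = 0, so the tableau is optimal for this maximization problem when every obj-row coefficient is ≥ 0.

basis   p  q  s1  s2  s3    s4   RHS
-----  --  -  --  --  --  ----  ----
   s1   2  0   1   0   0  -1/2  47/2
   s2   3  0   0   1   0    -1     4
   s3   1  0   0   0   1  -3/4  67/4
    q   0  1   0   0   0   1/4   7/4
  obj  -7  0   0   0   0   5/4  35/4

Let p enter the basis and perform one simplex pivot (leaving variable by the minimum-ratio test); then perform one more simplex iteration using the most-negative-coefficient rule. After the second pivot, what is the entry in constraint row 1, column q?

Ratio test on column p — row 1: (47/2)/2 = 47/4; row 2: 4/3 = 4/3; row 3: (67/4)/1 = 67/4; row 4: entry 0 ≤ 0. Minimum is 4/3 at row 2 (s2 leaves); pivot element 3.
Divide row 2 by 3; eliminate column p from the other rows.
Second iteration: most negative obj-row entry is -13/12 in column s4, so s4 enters.
Ratio test on column s4 — row 1: (125/6)/(1/6) = 125; row 2: entry -1/3 ≤ 0; row 3: entry -5/12 ≤ 0; row 4: (7/4)/(1/4) = 7. Minimum is 7 at row 4 (q leaves); pivot element 1/4.
Divide row 4 by 1/4; eliminate column s4 from the other rows.
After both pivots, the entry at constraint row 1, column q is -2/3.

-2/3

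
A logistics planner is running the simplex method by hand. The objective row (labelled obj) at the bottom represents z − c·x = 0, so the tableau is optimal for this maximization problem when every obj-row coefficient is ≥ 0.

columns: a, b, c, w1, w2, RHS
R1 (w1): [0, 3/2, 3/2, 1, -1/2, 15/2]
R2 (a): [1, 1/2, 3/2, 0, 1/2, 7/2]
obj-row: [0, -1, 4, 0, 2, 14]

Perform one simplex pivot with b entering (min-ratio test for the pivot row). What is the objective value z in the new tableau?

Ratio test on column b — row 1: (15/2)/(3/2) = 5; row 2: (7/2)/(1/2) = 7. Minimum is 5 at row 1 (w1 leaves); pivot element 3/2.
Pivot on row 1; the obj-row RHS becomes 14 − (-1)·5 = 19.

19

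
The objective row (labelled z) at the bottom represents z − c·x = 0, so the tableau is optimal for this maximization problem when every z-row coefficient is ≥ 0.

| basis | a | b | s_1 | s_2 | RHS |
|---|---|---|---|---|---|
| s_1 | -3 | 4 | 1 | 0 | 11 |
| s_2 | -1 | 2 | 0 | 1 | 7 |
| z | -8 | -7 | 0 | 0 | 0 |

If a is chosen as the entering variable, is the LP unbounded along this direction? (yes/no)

yes

Every constraint-row entry in column a is ≤ 0, so increasing a is unbounded.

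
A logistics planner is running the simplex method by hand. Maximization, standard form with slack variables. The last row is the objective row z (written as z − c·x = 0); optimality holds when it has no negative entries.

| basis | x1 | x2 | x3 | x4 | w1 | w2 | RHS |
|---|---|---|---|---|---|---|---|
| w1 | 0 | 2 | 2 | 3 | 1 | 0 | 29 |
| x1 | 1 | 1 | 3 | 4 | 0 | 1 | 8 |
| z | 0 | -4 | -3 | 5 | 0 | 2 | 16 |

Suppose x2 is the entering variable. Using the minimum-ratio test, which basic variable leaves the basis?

x1

Column x2 entries and ratios — w1: 29/2 = 29/2; x1: 8/1 = 8.
Smallest ratio is 8 in the row of x1, so x1 leaves.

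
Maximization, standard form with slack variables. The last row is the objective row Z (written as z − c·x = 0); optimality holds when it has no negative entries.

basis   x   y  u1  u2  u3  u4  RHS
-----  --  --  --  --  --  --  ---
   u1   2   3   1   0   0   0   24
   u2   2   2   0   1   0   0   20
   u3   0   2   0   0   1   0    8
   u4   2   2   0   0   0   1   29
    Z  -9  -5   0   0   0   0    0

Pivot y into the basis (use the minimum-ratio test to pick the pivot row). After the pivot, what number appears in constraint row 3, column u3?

1/2

Ratio test on column y — row 1: 24/3 = 8; row 2: 20/2 = 10; row 3: 8/2 = 4; row 4: 29/2 = 29/2. Minimum is 4 at row 3 (u3 leaves); pivot element 2.
Divide row 3 by 2; eliminate column y from the other rows.
In the new row 3, the u3 entry is the old entry divided by the pivot: 1/2 = 1/2.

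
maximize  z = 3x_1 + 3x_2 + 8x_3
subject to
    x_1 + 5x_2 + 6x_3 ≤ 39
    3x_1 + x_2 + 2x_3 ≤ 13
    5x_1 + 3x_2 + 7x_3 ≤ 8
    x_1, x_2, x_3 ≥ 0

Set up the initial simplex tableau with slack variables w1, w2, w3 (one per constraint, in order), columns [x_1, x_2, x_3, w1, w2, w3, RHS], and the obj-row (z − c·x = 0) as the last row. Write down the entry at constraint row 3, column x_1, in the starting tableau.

5

Constraint 3 has coefficient 5 on x_1.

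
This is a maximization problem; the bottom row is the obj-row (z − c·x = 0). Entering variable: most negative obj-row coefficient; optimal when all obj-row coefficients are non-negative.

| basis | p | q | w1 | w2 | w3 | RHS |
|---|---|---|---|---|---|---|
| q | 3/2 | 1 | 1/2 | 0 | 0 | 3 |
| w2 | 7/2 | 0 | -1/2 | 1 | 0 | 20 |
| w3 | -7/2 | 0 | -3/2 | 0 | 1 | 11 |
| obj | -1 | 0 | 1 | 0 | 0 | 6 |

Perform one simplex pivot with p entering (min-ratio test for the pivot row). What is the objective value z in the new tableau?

8

Ratio test on column p — row 1: 3/(3/2) = 2; row 2: 20/(7/2) = 40/7; row 3: entry -7/2 ≤ 0. Minimum is 2 at row 1 (q leaves); pivot element 3/2.
Pivot on row 1; the obj-row RHS becomes 6 − (-1)·2 = 8.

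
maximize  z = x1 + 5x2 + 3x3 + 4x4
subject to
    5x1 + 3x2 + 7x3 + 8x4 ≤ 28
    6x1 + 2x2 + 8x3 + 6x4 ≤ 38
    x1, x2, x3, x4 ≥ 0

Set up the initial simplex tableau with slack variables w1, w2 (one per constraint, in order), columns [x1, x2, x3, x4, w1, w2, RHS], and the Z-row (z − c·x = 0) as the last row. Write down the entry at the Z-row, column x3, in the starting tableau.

The Z-row carries the negated objective coefficients: the x3 entry is -3.

-3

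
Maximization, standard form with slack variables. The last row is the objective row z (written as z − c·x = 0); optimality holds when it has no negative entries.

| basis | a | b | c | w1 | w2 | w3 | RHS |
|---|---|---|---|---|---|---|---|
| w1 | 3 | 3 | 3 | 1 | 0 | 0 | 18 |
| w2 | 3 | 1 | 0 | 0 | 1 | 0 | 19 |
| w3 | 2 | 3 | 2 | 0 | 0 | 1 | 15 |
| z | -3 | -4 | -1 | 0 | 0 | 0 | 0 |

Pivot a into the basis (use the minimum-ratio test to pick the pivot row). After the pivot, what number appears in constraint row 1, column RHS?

6

Ratio test on column a — row 1: 18/3 = 6; row 2: 19/3 = 19/3; row 3: 15/2 = 15/2. Minimum is 6 at row 1 (w1 leaves); pivot element 3.
Divide row 1 by 3; eliminate column a from the other rows.
In the new row 1, the RHS entry is the old entry divided by the pivot: 18/3 = 6.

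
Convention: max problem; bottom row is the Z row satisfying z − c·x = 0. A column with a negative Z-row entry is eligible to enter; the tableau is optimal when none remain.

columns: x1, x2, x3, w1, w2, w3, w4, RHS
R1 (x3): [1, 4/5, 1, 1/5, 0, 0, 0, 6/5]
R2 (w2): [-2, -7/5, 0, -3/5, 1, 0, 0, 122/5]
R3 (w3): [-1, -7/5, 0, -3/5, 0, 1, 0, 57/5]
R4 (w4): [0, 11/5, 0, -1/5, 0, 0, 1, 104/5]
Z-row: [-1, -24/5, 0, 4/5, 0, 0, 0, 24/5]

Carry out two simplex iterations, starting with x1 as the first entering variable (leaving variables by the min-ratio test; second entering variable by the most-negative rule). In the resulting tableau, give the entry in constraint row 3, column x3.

Ratio test on column x1 — row 1: (6/5)/1 = 6/5; row 2: entry -2 ≤ 0; row 3: entry -1 ≤ 0; row 4: entry 0 ≤ 0. Minimum is 6/5 at row 1 (x3 leaves); pivot element 1.
Divide row 1 by 1; eliminate column x1 from the other rows.
Second iteration: most negative Z-row entry is -4 in column x2, so x2 enters.
Ratio test on column x2 — row 1: (6/5)/(4/5) = 3/2; row 2: (134/5)/(1/5) = 134; row 3: entry -3/5 ≤ 0; row 4: (104/5)/(11/5) = 104/11. Minimum is 3/2 at row 1 (x1 leaves); pivot element 4/5.
Divide row 1 by 4/5; eliminate column x2 from the other rows.
After both pivots, the entry at constraint row 3, column x3 is 7/4.

7/4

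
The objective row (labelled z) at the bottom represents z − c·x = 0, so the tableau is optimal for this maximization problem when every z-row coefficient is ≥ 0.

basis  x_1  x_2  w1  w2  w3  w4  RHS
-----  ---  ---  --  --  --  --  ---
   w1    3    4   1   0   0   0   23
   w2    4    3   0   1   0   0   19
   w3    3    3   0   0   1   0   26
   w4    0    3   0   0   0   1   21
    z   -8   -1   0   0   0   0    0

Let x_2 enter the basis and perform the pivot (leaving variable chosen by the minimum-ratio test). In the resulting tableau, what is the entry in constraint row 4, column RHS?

Ratio test on column x_2 — row 1: 23/4 = 23/4; row 2: 19/3 = 19/3; row 3: 26/3 = 26/3; row 4: 21/3 = 7. Minimum is 23/4 at row 1 (w1 leaves); pivot element 4.
Divide row 1 by 4; eliminate column x_2 from the other rows.
Row 4 update in column RHS: 21 − 3·(23/4) = 15/4.

15/4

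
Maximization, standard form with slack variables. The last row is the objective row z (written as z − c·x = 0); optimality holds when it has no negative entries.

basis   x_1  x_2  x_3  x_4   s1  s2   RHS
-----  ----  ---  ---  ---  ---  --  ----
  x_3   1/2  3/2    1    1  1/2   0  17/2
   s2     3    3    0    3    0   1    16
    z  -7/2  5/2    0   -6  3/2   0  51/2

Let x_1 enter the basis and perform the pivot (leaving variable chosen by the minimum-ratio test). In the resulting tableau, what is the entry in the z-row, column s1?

Ratio test on column x_1 — row 1: (17/2)/(1/2) = 17; row 2: 16/3 = 16/3. Minimum is 16/3 at row 2 (s2 leaves); pivot element 3.
Divide row 2 by 3; eliminate column x_1 from the other rows.
z-row update in column s1: 3/2 − (-7/2)·0 = 3/2.

3/2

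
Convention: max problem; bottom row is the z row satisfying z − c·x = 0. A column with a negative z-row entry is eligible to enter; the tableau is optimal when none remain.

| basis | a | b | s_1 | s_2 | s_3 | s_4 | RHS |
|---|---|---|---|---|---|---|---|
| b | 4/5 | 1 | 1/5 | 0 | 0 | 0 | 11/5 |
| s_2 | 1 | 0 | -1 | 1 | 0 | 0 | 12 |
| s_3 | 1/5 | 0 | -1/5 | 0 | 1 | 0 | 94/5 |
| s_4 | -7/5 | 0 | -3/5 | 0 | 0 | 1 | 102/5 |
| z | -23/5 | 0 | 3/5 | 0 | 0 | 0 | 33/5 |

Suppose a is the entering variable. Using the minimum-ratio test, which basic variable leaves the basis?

Column a entries and ratios — b: (11/5)/(4/5) = 11/4; s_2: 12/1 = 12; s_3: (94/5)/(1/5) = 94; s_4: -7/5 ≤ 0, skip.
Smallest ratio is 11/4 in the row of b, so b leaves.

b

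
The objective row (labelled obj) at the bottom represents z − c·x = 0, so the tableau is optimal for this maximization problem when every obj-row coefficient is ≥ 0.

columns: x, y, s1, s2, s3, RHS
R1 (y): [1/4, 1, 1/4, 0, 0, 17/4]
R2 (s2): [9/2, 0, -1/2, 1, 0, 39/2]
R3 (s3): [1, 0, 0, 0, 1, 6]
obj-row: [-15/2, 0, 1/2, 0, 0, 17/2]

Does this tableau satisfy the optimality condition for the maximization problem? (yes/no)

The obj-row has a negative entry -15/2 in column x, so it is not optimal.

no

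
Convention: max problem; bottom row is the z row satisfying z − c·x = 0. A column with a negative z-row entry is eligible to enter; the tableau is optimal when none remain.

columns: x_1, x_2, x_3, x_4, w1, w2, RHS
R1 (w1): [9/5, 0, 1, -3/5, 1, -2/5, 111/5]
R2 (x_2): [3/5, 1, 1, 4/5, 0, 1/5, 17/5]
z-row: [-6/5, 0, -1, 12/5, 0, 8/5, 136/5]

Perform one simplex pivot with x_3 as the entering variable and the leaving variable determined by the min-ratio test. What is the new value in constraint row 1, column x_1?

6/5

Ratio test on column x_3 — row 1: (111/5)/1 = 111/5; row 2: (17/5)/1 = 17/5. Minimum is 17/5 at row 2 (x_2 leaves); pivot element 1.
Divide row 2 by 1; eliminate column x_3 from the other rows.
Row 1 update in column x_1: 9/5 − 1·(3/5) = 6/5.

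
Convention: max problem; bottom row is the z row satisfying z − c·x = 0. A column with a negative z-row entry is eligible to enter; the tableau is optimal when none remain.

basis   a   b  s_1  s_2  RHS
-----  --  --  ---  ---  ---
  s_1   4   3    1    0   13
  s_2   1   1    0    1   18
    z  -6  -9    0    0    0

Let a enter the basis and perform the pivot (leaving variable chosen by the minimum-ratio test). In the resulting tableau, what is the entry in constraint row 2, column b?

1/4

Ratio test on column a — row 1: 13/4 = 13/4; row 2: 18/1 = 18. Minimum is 13/4 at row 1 (s_1 leaves); pivot element 4.
Divide row 1 by 4; eliminate column a from the other rows.
Row 2 update in column b: 1 − 1·(3/4) = 1/4.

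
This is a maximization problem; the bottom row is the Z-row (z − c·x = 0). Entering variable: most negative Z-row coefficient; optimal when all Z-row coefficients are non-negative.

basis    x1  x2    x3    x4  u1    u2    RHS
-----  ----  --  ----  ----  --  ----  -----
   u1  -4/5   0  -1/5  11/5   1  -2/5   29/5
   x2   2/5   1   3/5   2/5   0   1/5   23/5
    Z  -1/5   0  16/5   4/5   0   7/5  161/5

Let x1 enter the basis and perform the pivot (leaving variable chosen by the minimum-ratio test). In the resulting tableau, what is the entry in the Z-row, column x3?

7/2

Ratio test on column x1 — row 1: entry -4/5 ≤ 0; row 2: (23/5)/(2/5) = 23/2. Minimum is 23/2 at row 2 (x2 leaves); pivot element 2/5.
Divide row 2 by 2/5; eliminate column x1 from the other rows.
Z-row update in column x3: 16/5 − (-1/5)·(3/2) = 7/2.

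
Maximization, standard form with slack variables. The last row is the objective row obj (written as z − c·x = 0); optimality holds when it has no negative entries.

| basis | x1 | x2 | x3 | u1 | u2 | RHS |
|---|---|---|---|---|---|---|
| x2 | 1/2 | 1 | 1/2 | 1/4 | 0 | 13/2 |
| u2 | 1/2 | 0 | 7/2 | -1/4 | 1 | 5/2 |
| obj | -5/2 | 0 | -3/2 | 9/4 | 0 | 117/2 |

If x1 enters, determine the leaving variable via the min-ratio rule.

Column x1 entries and ratios — x2: (13/2)/(1/2) = 13; u2: (5/2)/(1/2) = 5.
Smallest ratio is 5 in the row of u2, so u2 leaves.

u2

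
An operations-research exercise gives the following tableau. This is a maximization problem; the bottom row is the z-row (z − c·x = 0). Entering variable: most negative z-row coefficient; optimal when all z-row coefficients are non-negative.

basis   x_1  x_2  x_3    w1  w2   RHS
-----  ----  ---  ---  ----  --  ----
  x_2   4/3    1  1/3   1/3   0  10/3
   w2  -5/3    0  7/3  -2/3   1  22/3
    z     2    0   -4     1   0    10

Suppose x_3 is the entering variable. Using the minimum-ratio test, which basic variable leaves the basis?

Column x_3 entries and ratios — x_2: (10/3)/(1/3) = 10; w2: (22/3)/(7/3) = 22/7.
Smallest ratio is 22/7 in the row of w2, so w2 leaves.

w2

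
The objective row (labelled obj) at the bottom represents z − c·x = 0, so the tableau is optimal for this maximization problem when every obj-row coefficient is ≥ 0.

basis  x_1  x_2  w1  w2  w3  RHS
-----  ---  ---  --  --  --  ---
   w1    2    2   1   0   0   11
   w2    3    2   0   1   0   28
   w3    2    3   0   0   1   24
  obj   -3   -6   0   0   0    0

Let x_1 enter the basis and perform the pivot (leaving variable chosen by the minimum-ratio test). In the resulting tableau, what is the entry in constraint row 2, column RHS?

23/2

Ratio test on column x_1 — row 1: 11/2 = 11/2; row 2: 28/3 = 28/3; row 3: 24/2 = 12. Minimum is 11/2 at row 1 (w1 leaves); pivot element 2.
Divide row 1 by 2; eliminate column x_1 from the other rows.
Row 2 update in column RHS: 28 − 3·(11/2) = 23/2.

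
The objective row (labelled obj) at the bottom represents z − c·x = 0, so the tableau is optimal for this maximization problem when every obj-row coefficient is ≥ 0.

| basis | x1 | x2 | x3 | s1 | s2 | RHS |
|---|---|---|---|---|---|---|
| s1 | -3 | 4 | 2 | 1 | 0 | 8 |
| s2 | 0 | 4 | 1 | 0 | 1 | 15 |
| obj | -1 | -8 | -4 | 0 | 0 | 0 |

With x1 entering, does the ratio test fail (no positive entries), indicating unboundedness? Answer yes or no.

Every constraint-row entry in column x1 is ≤ 0, so increasing x1 is unbounded.

yes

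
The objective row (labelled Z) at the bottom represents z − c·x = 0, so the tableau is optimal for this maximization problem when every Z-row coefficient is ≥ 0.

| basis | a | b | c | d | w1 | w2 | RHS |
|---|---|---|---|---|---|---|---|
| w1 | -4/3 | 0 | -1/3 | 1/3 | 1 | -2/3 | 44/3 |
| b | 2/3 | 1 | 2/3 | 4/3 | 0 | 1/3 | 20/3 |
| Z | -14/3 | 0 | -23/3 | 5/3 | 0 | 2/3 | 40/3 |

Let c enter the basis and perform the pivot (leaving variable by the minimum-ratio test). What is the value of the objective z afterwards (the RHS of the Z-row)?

90

Ratio test on column c — row 1: entry -1/3 ≤ 0; row 2: (20/3)/(2/3) = 10. Minimum is 10 at row 2 (b leaves); pivot element 2/3.
Pivot on row 2; the Z-row RHS becomes 40/3 − (-23/3)·10 = 90.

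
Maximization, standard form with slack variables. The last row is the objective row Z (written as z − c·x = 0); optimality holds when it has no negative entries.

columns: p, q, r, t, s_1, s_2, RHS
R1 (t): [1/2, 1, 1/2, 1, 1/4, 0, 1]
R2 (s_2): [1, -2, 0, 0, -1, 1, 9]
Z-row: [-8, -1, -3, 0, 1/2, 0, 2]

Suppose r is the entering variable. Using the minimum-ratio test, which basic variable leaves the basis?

Column r entries and ratios — t: 1/(1/2) = 2; s_2: 0 ≤ 0, skip.
Smallest ratio is 2 in the row of t, so t leaves.

t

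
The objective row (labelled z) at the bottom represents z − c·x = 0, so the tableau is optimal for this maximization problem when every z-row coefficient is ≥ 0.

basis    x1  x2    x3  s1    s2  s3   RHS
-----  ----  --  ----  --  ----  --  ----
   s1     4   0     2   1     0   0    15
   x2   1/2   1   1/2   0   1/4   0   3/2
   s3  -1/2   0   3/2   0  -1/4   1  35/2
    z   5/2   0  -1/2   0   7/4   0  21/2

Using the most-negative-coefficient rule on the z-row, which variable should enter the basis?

Negative z-row entries: x3: -1/2.
The most negative is -1/2 in column x3, so x3 enters.

x3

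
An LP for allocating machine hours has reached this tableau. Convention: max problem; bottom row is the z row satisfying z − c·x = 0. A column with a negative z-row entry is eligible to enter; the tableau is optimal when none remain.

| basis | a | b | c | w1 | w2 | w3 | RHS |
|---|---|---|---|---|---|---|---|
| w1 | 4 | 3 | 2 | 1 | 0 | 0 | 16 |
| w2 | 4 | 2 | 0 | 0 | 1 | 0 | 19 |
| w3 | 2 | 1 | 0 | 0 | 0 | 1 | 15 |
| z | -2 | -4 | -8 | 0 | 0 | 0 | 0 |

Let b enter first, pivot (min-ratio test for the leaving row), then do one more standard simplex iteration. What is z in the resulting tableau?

Ratio test on column b — row 1: 16/3 = 16/3; row 2: 19/2 = 19/2; row 3: 15/1 = 15. Minimum is 16/3 at row 1 (w1 leaves); pivot element 3.
Pivot on row 1; the z-row RHS becomes 0 − (-4)·(16/3) = 64/3.
Next entering variable (most negative z-row entry -16/3): c.
Ratio test on column c — row 1: (16/3)/(2/3) = 8; row 2: entry -4/3 ≤ 0; row 3: entry -2/3 ≤ 0. Minimum is 8 at row 1 (b leaves); pivot element 2/3.
After the second pivot the z-row RHS is 64/3 − (-16/3)·8 = 64.

64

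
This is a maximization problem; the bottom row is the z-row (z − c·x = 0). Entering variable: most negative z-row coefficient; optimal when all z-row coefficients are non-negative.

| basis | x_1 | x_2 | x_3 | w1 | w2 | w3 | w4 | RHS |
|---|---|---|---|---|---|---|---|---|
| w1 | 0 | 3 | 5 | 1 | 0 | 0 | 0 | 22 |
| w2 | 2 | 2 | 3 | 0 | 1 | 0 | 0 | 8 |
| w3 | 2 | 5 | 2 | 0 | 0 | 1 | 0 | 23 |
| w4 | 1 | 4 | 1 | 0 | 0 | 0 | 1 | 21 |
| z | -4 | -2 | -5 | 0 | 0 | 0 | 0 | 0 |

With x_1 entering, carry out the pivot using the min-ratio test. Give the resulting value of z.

16

Ratio test on column x_1 — row 1: entry 0 ≤ 0; row 2: 8/2 = 4; row 3: 23/2 = 23/2; row 4: 21/1 = 21. Minimum is 4 at row 2 (w2 leaves); pivot element 2.
Pivot on row 2; the z-row RHS becomes 0 − (-4)·4 = 16.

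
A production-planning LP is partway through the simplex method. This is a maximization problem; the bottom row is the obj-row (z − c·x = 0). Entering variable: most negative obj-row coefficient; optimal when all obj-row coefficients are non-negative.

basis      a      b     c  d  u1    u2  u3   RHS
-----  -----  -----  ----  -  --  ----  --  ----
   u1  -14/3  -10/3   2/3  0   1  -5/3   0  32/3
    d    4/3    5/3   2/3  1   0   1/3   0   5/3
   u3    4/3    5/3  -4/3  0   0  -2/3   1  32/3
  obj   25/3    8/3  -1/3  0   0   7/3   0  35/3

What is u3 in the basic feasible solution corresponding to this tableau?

32/3

u3 is basic (row 3); its value is the RHS of that row, 32/3.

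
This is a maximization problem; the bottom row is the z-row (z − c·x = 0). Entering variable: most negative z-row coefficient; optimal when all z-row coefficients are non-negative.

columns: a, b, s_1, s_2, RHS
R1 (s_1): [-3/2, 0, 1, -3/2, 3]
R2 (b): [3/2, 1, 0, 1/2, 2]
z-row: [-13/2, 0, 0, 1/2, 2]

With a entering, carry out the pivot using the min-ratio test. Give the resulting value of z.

32/3

Ratio test on column a — row 1: entry -3/2 ≤ 0; row 2: 2/(3/2) = 4/3. Minimum is 4/3 at row 2 (b leaves); pivot element 3/2.
Pivot on row 2; the z-row RHS becomes 2 − (-13/2)·(4/3) = 32/3.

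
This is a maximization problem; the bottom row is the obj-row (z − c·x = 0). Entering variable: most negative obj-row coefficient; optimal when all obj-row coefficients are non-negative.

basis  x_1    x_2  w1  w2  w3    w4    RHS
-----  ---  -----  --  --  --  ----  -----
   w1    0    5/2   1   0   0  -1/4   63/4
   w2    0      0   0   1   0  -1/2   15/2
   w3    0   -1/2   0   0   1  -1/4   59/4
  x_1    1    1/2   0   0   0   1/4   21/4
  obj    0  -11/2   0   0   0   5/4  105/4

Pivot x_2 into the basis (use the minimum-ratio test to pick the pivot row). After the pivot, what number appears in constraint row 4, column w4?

Ratio test on column x_2 — row 1: (63/4)/(5/2) = 63/10; row 2: entry 0 ≤ 0; row 3: entry -1/2 ≤ 0; row 4: (21/4)/(1/2) = 21/2. Minimum is 63/10 at row 1 (w1 leaves); pivot element 5/2.
Divide row 1 by 5/2; eliminate column x_2 from the other rows.
Row 4 update in column w4: 1/4 − (1/2)·(-1/10) = 3/10.

3/10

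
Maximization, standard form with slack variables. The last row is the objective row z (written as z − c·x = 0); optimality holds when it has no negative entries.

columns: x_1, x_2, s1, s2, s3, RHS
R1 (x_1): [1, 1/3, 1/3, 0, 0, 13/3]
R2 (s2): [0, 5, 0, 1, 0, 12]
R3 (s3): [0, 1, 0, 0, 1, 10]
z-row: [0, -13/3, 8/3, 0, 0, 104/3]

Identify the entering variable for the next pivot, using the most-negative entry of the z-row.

Negative z-row entries: x_2: -13/3.
The most negative is -13/3 in column x_2, so x_2 enters.

x_2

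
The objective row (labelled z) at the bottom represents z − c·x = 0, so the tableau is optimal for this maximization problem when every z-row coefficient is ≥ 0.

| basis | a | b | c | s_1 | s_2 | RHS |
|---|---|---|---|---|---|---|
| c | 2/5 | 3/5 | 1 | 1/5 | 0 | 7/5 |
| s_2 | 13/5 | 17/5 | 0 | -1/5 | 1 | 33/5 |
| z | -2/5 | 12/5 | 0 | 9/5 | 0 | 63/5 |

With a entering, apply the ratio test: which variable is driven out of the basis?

Column a entries and ratios — c: (7/5)/(2/5) = 7/2; s_2: (33/5)/(13/5) = 33/13.
Smallest ratio is 33/13 in the row of s_2, so s_2 leaves.

s_2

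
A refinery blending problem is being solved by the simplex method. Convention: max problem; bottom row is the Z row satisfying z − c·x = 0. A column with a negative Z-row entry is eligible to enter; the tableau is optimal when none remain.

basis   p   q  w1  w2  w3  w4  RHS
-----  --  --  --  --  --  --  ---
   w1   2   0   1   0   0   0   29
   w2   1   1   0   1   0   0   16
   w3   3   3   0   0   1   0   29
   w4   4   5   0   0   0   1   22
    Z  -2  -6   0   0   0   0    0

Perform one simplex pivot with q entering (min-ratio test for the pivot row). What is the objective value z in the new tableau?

Ratio test on column q — row 1: entry 0 ≤ 0; row 2: 16/1 = 16; row 3: 29/3 = 29/3; row 4: 22/5 = 22/5. Minimum is 22/5 at row 4 (w4 leaves); pivot element 5.
Pivot on row 4; the Z-row RHS becomes 0 − (-6)·(22/5) = 132/5.

132/5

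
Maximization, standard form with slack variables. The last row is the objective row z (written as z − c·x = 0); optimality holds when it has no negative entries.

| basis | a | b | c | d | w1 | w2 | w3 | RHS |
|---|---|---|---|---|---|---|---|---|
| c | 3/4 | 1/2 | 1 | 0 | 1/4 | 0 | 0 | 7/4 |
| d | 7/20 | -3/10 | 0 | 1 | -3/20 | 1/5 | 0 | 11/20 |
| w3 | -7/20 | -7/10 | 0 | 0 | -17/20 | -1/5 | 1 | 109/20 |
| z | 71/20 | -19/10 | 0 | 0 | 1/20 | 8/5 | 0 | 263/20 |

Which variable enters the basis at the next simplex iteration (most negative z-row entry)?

b

Negative z-row entries: b: -19/10.
The most negative is -19/10 in column b, so b enters.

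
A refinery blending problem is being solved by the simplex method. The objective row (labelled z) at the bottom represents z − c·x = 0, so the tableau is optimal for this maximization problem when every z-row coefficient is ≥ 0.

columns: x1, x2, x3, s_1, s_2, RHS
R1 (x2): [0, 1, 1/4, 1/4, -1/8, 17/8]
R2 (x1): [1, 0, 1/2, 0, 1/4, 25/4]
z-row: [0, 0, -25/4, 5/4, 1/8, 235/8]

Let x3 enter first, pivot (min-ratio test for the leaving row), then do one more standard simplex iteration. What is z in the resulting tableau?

189/2

Ratio test on column x3 — row 1: (17/8)/(1/4) = 17/2; row 2: (25/4)/(1/2) = 25/2. Minimum is 17/2 at row 1 (x2 leaves); pivot element 1/4.
Pivot on row 1; the z-row RHS becomes 235/8 − (-25/4)·(17/2) = 165/2.
Next entering variable (most negative z-row entry -3): s_2.
Ratio test on column s_2 — row 1: entry -1/2 ≤ 0; row 2: 2/(1/2) = 4. Minimum is 4 at row 2 (x1 leaves); pivot element 1/2.
After the second pivot the z-row RHS is 165/2 − (-3)·4 = 189/2.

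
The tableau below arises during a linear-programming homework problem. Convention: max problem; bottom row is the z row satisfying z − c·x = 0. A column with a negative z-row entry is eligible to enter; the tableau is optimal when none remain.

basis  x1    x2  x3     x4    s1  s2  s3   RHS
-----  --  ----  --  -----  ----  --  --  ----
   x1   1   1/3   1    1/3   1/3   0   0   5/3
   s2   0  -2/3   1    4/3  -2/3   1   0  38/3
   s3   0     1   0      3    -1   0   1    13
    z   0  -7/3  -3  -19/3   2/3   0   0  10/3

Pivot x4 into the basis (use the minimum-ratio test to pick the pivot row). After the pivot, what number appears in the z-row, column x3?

-3

Ratio test on column x4 — row 1: (5/3)/(1/3) = 5; row 2: (38/3)/(4/3) = 19/2; row 3: 13/3 = 13/3. Minimum is 13/3 at row 3 (s3 leaves); pivot element 3.
Divide row 3 by 3; eliminate column x4 from the other rows.
z-row update in column x3: -3 − (-19/3)·0 = -3.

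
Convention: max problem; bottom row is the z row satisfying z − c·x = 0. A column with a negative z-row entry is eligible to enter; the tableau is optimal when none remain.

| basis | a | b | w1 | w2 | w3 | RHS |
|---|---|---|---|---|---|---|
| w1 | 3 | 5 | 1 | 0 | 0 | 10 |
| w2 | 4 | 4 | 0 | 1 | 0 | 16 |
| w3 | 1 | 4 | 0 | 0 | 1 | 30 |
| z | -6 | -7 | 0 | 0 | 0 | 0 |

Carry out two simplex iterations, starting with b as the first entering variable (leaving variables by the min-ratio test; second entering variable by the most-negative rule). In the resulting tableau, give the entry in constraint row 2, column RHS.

Ratio test on column b — row 1: 10/5 = 2; row 2: 16/4 = 4; row 3: 30/4 = 15/2. Minimum is 2 at row 1 (w1 leaves); pivot element 5.
Divide row 1 by 5; eliminate column b from the other rows.
Second iteration: most negative z-row entry is -9/5 in column a, so a enters.
Ratio test on column a — row 1: 2/(3/5) = 10/3; row 2: 8/(8/5) = 5; row 3: entry -7/5 ≤ 0. Minimum is 10/3 at row 1 (b leaves); pivot element 3/5.
Divide row 1 by 3/5; eliminate column a from the other rows.
After both pivots, the entry at constraint row 2, column RHS is 8/3.

8/3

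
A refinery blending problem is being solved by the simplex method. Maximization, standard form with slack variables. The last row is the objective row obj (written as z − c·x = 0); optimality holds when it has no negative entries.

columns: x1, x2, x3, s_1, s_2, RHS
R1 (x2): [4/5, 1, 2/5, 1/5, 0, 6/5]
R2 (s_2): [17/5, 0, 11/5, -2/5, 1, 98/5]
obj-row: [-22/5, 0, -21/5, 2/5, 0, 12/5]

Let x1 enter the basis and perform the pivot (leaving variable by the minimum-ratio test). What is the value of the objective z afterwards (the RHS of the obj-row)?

9

Ratio test on column x1 — row 1: (6/5)/(4/5) = 3/2; row 2: (98/5)/(17/5) = 98/17. Minimum is 3/2 at row 1 (x2 leaves); pivot element 4/5.
Pivot on row 1; the obj-row RHS becomes 12/5 − (-22/5)·(3/2) = 9.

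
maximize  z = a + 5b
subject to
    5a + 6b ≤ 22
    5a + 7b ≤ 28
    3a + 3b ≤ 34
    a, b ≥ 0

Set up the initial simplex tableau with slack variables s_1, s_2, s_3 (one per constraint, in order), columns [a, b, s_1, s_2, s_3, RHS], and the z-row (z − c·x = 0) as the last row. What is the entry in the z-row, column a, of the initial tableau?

The z-row carries the negated objective coefficients: the a entry is -1.

-1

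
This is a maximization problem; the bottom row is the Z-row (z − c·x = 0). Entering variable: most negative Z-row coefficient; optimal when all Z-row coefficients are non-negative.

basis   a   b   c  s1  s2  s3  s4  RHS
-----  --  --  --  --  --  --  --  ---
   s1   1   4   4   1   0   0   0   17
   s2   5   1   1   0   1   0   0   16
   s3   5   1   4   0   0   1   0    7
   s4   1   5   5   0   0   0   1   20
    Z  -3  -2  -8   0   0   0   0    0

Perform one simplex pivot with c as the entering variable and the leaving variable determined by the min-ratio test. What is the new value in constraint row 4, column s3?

-5/4

Ratio test on column c — row 1: 17/4 = 17/4; row 2: 16/1 = 16; row 3: 7/4 = 7/4; row 4: 20/5 = 4. Minimum is 7/4 at row 3 (s3 leaves); pivot element 4.
Divide row 3 by 4; eliminate column c from the other rows.
Row 4 update in column s3: 0 − 5·(1/4) = -5/4.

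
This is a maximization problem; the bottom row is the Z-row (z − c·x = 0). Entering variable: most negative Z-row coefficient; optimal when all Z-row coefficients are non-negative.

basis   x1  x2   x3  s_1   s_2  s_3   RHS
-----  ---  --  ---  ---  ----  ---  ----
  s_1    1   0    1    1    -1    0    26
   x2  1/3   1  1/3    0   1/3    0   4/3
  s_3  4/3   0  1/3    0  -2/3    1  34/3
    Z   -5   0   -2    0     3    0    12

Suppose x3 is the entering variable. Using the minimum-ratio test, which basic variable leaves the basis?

Column x3 entries and ratios — s_1: 26/1 = 26; x2: (4/3)/(1/3) = 4; s_3: (34/3)/(1/3) = 34.
Smallest ratio is 4 in the row of x2, so x2 leaves.

x2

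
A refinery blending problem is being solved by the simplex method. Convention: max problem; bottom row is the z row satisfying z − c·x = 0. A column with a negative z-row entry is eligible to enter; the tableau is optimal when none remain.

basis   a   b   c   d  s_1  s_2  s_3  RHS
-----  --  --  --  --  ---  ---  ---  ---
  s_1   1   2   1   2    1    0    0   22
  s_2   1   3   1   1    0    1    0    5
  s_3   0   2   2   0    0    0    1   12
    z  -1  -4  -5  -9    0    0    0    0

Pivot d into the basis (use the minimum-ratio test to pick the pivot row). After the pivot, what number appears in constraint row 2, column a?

Ratio test on column d — row 1: 22/2 = 11; row 2: 5/1 = 5; row 3: entry 0 ≤ 0. Minimum is 5 at row 2 (s_2 leaves); pivot element 1.
Divide row 2 by 1; eliminate column d from the other rows.
In the new row 2, the a entry is the old entry divided by the pivot: 1/1 = 1.

1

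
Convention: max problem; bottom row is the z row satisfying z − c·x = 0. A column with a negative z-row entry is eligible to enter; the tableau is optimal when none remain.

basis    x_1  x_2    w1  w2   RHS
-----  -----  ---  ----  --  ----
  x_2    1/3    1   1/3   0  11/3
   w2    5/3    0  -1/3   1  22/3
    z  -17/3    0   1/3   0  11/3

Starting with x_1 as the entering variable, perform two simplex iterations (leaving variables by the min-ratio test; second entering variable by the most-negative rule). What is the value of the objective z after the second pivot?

Ratio test on column x_1 — row 1: (11/3)/(1/3) = 11; row 2: (22/3)/(5/3) = 22/5. Minimum is 22/5 at row 2 (w2 leaves); pivot element 5/3.
Pivot on row 2; the z-row RHS becomes 11/3 − (-17/3)·(22/5) = 143/5.
Next entering variable (most negative z-row entry -4/5): w1.
Ratio test on column w1 — row 1: (11/5)/(2/5) = 11/2; row 2: entry -1/5 ≤ 0. Minimum is 11/2 at row 1 (x_2 leaves); pivot element 2/5.
After the second pivot the z-row RHS is 143/5 − (-4/5)·(11/2) = 33.

33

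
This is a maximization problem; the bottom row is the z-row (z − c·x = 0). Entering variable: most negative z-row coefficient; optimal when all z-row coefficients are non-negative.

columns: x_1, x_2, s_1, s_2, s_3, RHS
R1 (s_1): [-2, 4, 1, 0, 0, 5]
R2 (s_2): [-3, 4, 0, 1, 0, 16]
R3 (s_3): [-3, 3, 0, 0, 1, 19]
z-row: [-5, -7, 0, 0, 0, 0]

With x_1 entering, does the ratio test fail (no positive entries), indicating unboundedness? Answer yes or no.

Every constraint-row entry in column x_1 is ≤ 0, so increasing x_1 is unbounded.

yes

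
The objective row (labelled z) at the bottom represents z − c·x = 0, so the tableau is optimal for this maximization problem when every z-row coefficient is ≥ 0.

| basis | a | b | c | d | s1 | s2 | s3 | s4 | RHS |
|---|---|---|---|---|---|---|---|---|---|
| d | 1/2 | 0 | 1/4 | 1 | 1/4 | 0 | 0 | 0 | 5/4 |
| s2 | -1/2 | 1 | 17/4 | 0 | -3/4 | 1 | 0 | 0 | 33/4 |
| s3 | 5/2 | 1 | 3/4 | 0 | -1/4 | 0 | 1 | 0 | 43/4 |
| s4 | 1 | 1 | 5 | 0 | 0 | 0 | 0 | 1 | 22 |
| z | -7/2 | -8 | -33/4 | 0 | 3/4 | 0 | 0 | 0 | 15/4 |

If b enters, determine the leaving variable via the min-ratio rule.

Column b entries and ratios — d: 0 ≤ 0, skip; s2: (33/4)/1 = 33/4; s3: (43/4)/1 = 43/4; s4: 22/1 = 22.
Smallest ratio is 33/4 in the row of s2, so s2 leaves.

s2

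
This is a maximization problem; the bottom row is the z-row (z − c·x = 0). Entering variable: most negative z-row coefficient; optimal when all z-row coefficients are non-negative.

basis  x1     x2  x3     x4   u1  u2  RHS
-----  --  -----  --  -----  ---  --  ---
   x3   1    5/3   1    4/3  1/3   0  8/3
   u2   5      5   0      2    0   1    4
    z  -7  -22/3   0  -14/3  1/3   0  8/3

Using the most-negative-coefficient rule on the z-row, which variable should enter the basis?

Negative z-row entries: x1: -7, x2: -22/3, x4: -14/3.
The most negative is -22/3 in column x2, so x2 enters.

x2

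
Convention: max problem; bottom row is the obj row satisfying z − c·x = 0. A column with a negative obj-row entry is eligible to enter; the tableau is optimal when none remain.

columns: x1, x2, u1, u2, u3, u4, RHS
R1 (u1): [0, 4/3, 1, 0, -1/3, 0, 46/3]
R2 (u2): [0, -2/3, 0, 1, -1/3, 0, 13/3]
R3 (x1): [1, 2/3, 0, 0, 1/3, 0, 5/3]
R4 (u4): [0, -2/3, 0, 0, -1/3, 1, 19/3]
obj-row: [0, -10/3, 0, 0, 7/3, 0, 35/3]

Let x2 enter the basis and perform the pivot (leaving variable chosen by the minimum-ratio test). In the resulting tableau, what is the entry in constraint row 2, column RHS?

Ratio test on column x2 — row 1: (46/3)/(4/3) = 23/2; row 2: entry -2/3 ≤ 0; row 3: (5/3)/(2/3) = 5/2; row 4: entry -2/3 ≤ 0. Minimum is 5/2 at row 3 (x1 leaves); pivot element 2/3.
Divide row 3 by 2/3; eliminate column x2 from the other rows.
Row 2 update in column RHS: 13/3 − (-2/3)·(5/2) = 6.

6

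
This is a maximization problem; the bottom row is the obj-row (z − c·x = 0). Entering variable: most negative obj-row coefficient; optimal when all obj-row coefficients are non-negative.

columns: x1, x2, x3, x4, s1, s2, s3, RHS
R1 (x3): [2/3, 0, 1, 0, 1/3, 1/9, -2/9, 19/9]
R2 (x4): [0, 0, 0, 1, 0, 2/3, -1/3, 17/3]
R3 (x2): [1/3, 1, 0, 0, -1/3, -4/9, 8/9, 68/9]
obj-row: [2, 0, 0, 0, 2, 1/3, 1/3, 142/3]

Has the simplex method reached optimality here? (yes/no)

Every obj-row coefficient is ≥ 0, so the tableau is optimal.

yes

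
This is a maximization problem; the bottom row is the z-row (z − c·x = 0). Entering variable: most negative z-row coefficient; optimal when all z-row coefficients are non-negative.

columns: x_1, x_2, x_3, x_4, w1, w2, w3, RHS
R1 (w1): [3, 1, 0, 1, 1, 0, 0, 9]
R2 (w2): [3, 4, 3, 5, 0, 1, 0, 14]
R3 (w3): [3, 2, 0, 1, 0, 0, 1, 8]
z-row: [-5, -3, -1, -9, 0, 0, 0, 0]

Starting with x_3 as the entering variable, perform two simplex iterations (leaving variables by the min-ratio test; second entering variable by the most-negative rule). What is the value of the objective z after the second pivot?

Ratio test on column x_3 — row 1: entry 0 ≤ 0; row 2: 14/3 = 14/3; row 3: entry 0 ≤ 0. Minimum is 14/3 at row 2 (w2 leaves); pivot element 3.
Pivot on row 2; the z-row RHS becomes 0 − (-1)·(14/3) = 14/3.
Next entering variable (most negative z-row entry -22/3): x_4.
Ratio test on column x_4 — row 1: 9/1 = 9; row 2: (14/3)/(5/3) = 14/5; row 3: 8/1 = 8. Minimum is 14/5 at row 2 (x_3 leaves); pivot element 5/3.
After the second pivot the z-row RHS is 14/3 − (-22/3)·(14/5) = 126/5.

126/5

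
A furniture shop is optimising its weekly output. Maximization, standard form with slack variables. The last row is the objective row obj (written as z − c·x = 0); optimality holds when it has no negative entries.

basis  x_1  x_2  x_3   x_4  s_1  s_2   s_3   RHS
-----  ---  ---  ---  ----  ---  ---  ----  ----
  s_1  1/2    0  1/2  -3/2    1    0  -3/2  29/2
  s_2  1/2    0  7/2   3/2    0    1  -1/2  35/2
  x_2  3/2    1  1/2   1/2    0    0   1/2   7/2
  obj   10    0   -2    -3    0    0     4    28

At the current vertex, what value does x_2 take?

x_2 is basic (row 3); its value is the RHS of that row, 7/2.

7/2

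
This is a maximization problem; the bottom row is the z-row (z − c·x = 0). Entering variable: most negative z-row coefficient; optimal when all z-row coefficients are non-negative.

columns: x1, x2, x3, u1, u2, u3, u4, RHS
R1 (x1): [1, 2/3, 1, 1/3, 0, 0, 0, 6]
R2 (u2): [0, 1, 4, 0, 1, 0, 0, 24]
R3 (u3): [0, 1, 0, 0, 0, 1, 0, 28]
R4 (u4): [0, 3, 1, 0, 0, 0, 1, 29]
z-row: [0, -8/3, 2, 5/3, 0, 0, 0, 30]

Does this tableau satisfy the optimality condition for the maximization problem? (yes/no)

The z-row has a negative entry -8/3 in column x2, so it is not optimal.

no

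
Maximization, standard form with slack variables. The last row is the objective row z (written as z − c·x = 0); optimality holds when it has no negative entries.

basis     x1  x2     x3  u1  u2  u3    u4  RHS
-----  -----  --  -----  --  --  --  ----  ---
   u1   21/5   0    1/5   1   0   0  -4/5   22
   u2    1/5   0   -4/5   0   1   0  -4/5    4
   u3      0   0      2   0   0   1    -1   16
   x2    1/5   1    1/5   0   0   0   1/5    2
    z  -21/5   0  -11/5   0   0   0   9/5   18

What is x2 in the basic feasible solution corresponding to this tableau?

2

x2 is basic (row 4); its value is the RHS of that row, 2.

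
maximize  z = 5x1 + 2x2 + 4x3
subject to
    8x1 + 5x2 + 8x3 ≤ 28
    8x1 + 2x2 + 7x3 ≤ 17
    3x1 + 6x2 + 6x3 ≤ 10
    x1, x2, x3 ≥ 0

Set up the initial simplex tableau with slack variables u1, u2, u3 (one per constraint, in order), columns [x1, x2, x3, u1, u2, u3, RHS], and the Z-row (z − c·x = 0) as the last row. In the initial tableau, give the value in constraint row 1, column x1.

Constraint 1 has coefficient 8 on x1.

8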